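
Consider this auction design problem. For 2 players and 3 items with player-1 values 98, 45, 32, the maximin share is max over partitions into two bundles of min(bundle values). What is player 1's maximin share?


Step 1: Item values = 98, 45, 32
Step 2: Enumerate all 2-bundle partitions and take the smaller bundle:
  Partition 1: {98} vs {45,32} -> bundles 98, 77; min = 77
  Partition 2: {45} vs {98,32} -> bundles 45, 130; min = 45
  Partition 3: {32} vs {98,45} -> bundles 32, 143; min = 32
Step 3: MMS = max(77, 45, 32) = 77

77


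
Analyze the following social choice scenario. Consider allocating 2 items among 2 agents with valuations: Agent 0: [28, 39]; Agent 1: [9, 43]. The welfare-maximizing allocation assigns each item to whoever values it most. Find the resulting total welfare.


Step 1: For each item, find the maximum value among all agents.
Step 2: Item 0 -> Agent 0 (value 28)
Step 3: Item 1 -> Agent 1 (value 43)
Step 4: Total welfare = 28 + 43 = 71

71


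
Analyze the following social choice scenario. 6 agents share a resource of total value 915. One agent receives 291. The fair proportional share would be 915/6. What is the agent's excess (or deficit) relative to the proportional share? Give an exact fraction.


Step 1: Proportional share = 915/6 = 305/2
Step 2: Agent's actual allocation = 291
Step 3: Excess = 291 - 305/2 = 277/2

277/2


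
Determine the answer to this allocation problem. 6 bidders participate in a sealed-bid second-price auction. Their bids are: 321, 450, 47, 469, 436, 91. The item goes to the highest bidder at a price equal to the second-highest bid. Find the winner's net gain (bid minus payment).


Step 1: Sort bids in descending order: 469, 450, 436, 321, 91, 47
Step 2: The winning bid is the highest: 469
Step 3: The payment equals the second-highest bid: 450
Step 4: Surplus = winner's bid - payment = 469 - 450 = 19

19


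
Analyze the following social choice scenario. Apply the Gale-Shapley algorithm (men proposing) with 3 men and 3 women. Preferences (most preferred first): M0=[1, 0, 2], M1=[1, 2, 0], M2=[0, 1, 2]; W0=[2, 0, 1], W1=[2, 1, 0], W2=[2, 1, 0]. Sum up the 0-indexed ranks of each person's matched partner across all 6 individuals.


Step 1: Run Gale-Shapley (men propose, women hold best offer):
  M0 proposes to W1; she accepts
  M1 proposes to W1; she switches from M0
  M2 proposes to W0; she accepts
  M0 proposes to W0; rejected
  M0 proposes to W2; she accepts
Step 2: Final matching: W0-M2, W1-M1, W2-M0
Step 3: 0-indexed ranks (man's rank of his match, then woman's): 0 + 0 + 0 + 1 + 2 + 2
Step 4: Total rank sum = 5

5


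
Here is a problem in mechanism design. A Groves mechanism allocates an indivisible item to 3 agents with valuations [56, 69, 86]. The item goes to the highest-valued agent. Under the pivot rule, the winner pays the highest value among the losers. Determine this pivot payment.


Step 1: The efficient winner is agent 2 with value 86
Step 2: Other agents' values: [56, 69]
Step 3: Pivot payment = max(others) = 69
Step 4: The winner pays 69

69


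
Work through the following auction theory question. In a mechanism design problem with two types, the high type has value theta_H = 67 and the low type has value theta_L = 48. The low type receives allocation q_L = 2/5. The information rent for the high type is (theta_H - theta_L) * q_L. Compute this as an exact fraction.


Step 1: theta_H - theta_L = 67 - 48 = 19
Step 2: Information rent = (theta_H - theta_L) * q_L
Step 3: = 19 * 2/5
Step 4: = 38/5

38/5


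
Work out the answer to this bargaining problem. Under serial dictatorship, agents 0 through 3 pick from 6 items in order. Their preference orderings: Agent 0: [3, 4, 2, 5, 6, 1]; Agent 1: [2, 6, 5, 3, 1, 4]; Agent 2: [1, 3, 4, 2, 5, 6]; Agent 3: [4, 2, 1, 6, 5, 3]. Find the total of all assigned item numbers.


Step 1: Agent 0 picks item 3
Step 2: Agent 1 picks item 2
Step 3: Agent 2 picks item 1
Step 4: Agent 3 picks item 4
Step 5: Sum = 3 + 2 + 1 + 4 = 10

10


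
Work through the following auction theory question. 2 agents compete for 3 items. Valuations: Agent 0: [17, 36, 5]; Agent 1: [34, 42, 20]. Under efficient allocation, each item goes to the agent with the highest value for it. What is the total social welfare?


Step 1: For each item, find the maximum value among all agents.
Step 2: Item 0 -> Agent 1 (value 34)
Step 3: Item 1 -> Agent 1 (value 42)
Step 4: Item 2 -> Agent 1 (value 20)
Step 5: Total welfare = 34 + 42 + 20 = 96

96


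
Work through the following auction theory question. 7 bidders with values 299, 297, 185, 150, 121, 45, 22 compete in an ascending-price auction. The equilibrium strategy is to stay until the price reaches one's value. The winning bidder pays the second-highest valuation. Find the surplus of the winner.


Step 1: Identify the highest value: 299
Step 2: Identify the second-highest value: 297
Step 3: The final price = second-highest value = 297
Step 4: Surplus = 299 - 297 = 2

2


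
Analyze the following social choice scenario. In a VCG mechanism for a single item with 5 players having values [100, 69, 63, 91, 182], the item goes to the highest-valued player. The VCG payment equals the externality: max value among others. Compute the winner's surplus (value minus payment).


Step 1: The winner is the agent with the highest value: agent 4 with value 182
Step 2: Values of other agents: [100, 69, 63, 91]
Step 3: VCG payment = max of others' values = 100
Step 4: Surplus = 182 - 100 = 82

82


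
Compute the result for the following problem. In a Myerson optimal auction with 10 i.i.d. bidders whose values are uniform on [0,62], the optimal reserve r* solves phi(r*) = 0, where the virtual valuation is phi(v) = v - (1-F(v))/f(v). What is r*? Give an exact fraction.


Step 1: For U[0,62], F(v) = v/62 and f(v) = 1/62
Step 2: phi(v) = v - (1 - v/62)/(1/62) = v - (62 - v) = 2v - 62
Step 3: Set phi(r*) = 0: 2r* - 62 = 0
Step 4: r* = 62/2 = 31 (the number of bidders n = 10 does not enter)

31


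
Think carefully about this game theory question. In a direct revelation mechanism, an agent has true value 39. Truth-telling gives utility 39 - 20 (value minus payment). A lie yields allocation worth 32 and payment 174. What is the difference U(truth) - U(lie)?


Step 1: U(truth) = value - payment = 39 - 20 = 19
Step 2: U(lie) = allocation - payment = 32 - 174 = -142
Step 3: IC gap = 19 - (-142) = 161

161


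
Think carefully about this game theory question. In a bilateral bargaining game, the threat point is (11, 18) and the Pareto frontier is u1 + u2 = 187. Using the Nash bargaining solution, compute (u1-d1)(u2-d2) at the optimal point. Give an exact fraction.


Step 1: The Nash solution splits surplus symmetrically above the disagreement point
Step 2: u1 = (total + d1 - d2)/2 = (187 + 11 - 18)/2 = 90
Step 3: u2 = (total - d1 + d2)/2 = (187 - 11 + 18)/2 = 97
Step 4: Nash product = (90 - 11) * (97 - 18)
Step 5: = 79 * 79 = 6241

6241


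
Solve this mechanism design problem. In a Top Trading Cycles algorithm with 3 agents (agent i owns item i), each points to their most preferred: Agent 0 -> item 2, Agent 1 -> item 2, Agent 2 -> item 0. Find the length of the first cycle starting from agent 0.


Step 1: Trace the pointer graph from agent 0: 0 -> 2 -> 0
Step 2: A cycle is detected when we revisit agent 0
Step 3: The cycle is: 0 -> 2 -> 0
Step 4: Cycle length = 2

2


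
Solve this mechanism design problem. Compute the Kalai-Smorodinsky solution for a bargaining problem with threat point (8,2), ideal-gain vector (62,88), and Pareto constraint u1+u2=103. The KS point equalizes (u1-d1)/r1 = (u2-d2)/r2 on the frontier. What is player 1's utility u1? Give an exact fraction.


Step 1: At the KS point, (u1-d1)/r1 = (u2-d2)/r2 = t and u1+u2 = 103
Step 2: u1 = d1 + r1*t and u2 = d2 + r2*t, so (d1 + r1*t) + (d2 + r2*t) = 103
Step 3: t = (103 - 8 - 2)/(62 + 88) = 93/150 = 31/50
Step 4: u1 = d1 + r1*t = 8 + 62 * 31/50 = 1161/25
Step 5: (Check: u2 = d2 + r2*t = 1414/25; u1+u2 = 1161/25 + 1414/25 = 103, on the frontier.)

1161/25


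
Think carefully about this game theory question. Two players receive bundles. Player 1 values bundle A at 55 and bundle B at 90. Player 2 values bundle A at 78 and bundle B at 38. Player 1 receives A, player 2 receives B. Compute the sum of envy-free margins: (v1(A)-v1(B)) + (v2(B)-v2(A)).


Step 1: Player 1's margin = v1(A) - v1(B) = 55 - 90 = -35
Step 2: Player 2's margin = v2(B) - v2(A) = 38 - 78 = -40
Step 3: Total margin = -35 + -40 = -75

-75


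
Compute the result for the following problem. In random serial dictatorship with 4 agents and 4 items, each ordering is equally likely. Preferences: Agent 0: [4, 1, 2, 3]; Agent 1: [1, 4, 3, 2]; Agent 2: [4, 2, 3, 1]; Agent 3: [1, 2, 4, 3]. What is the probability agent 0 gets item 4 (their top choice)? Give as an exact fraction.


Step 1: Agent 0 wants item 4
Step 2: There are 24 possible orderings of agents
Step 3: In 11 orderings, agent 0 gets item 4
Step 4: Probability = 11/24

11/24


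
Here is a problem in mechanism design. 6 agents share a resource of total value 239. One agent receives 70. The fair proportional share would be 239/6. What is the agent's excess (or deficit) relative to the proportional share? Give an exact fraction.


Step 1: Proportional share = 239/6
Step 2: Agent's actual allocation = 70
Step 3: Excess = 70 - 239/6 = 181/6

181/6


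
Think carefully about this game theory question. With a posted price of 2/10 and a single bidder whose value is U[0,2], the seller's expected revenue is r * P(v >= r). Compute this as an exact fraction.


Step 1: Posted price r = 1/5, value support [0,2]
Step 2: P(v >= r) = (2 - 1/5)/2 = 9/10
Step 3: Expected revenue = r * P(v >= r) = 1/5 * 9/10
Step 4: Revenue = 9/50

9/50


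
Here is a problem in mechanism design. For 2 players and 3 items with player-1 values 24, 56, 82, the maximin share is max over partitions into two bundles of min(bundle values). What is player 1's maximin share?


Step 1: Item values = 24, 56, 82
Step 2: Enumerate all 2-bundle partitions and take the smaller bundle:
  Partition 1: {24} vs {56,82} -> bundles 24, 138; min = 24
  Partition 2: {56} vs {24,82} -> bundles 56, 106; min = 56
  Partition 3: {82} vs {24,56} -> bundles 82, 80; min = 80
Step 3: MMS = max(24, 56, 80) = 80

80


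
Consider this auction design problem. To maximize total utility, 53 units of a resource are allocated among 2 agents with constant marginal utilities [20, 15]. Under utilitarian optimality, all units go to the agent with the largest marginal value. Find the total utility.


Step 1: The marginal utilities are [20, 15]
Step 2: The highest marginal utility is 20
Step 3: All 53 units go to that agent
Step 4: Total utility = 20 * 53 = 1060

1060


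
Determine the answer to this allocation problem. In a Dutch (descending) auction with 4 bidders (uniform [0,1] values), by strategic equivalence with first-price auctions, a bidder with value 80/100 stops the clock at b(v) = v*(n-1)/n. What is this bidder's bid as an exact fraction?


Step 1: Dutch auctions are strategically equivalent to first-price auctions
Step 2: The equilibrium bid is b(v) = v*(n-1)/n
Step 3: b = 4/5 * 3/4
Step 4: b = 3/5

3/5


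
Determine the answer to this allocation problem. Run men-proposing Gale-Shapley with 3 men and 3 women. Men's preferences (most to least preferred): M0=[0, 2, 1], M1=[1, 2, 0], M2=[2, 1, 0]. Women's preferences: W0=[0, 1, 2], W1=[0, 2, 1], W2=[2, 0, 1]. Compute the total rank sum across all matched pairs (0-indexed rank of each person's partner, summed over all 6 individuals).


Step 1: Run Gale-Shapley (men propose, women hold best offer):
  M0 proposes to W0; she accepts
  M1 proposes to W1; she accepts
  M2 proposes to W2; she accepts
Step 2: Final matching: W0-M0, W1-M1, W2-M2
Step 3: 0-indexed ranks (man's rank of his match, then woman's): 0 + 0 + 0 + 2 + 0 + 0
Step 4: Total rank sum = 2

2


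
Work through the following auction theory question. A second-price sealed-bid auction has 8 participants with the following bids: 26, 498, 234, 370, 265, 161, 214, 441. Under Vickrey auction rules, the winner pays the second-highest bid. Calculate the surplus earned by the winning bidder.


Step 1: Sort bids in descending order: 498, 441, 370, 265, 234, 214, 161, 26
Step 2: The winning bid is the highest: 498
Step 3: The payment equals the second-highest bid: 441
Step 4: Surplus = winner's bid - payment = 498 - 441 = 57

57


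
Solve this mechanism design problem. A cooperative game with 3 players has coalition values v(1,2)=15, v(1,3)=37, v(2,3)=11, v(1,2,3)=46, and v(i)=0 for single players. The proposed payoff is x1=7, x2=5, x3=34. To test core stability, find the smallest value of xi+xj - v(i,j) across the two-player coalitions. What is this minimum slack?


Step 1: Slack for coalition (1,2): x1+x2 - v12 = 12 - 15 = -3
Step 2: Slack for coalition (1,3): x1+x3 - v13 = 41 - 37 = 4
Step 3: Slack for coalition (2,3): x2+x3 - v23 = 39 - 11 = 28
Step 4: Minimum slack = min(-3, 4, 28) = -3, attained by (1,2); coalition (1,2) can block (slack < 0), so the allocation is not in the core

-3


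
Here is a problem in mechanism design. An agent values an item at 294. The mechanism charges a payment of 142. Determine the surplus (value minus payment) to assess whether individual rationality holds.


Step 1: Surplus = value - payment = 294 - 142 = 152
Step 2: IR is satisfied (surplus >= 0)

152


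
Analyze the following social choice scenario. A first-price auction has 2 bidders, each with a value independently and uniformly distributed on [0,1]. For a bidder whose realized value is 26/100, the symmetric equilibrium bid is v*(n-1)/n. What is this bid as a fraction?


Step 1: The symmetric BNE bidding function is b(v) = v * (n-1) / n
Step 2: Substitute v = 13/50 and n = 2
Step 3: b = 13/50 * 1/2
Step 4: b = 13/100

13/100


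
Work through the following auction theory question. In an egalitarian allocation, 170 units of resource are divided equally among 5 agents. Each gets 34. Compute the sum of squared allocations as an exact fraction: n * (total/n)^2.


Step 1: Each agent's share = 170/5 = 34
Step 2: Square of each share = (34)^2 = 1156
Step 3: Sum of squares = 5 * 1156 = 5780

5780


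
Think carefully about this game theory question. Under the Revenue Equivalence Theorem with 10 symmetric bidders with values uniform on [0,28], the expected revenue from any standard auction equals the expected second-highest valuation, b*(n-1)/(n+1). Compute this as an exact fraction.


Step 1: By Revenue Equivalence, expected revenue = b*(n-1)/(n+1)
Step 2: Substituting n = 10, b = 28
Step 3: Revenue = 28*(10-1)/(10+1) = 28*9/11
Step 4: Revenue = 252/11

252/11


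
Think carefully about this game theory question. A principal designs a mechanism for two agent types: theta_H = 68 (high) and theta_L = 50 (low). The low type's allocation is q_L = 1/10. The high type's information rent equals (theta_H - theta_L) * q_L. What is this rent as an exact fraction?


Step 1: theta_H - theta_L = 68 - 50 = 18
Step 2: Information rent = (theta_H - theta_L) * q_L
Step 3: = 18 * 1/10
Step 4: = 9/5

9/5


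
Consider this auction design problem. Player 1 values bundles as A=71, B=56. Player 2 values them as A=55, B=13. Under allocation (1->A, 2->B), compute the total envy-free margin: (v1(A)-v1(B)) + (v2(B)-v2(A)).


Step 1: Player 1's margin = v1(A) - v1(B) = 71 - 56 = 15
Step 2: Player 2's margin = v2(B) - v2(A) = 13 - 55 = -42
Step 3: Total margin = 15 + -42 = -27

-27


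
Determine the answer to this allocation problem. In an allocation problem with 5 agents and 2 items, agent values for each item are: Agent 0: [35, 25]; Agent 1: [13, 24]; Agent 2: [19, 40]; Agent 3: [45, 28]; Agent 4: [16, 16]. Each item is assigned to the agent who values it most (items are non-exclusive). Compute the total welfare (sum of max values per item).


Step 1: For each item, find the maximum value among all agents.
Step 2: Item 0 -> Agent 3 (value 45)
Step 3: Item 1 -> Agent 2 (value 40)
Step 4: Total welfare = 45 + 40 = 85

85


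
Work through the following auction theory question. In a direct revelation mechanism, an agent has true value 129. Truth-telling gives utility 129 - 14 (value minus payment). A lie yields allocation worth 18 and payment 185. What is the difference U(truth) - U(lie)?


Step 1: U(truth) = value - payment = 129 - 14 = 115
Step 2: U(lie) = allocation - payment = 18 - 185 = -167
Step 3: IC gap = 115 - (-167) = 282

282


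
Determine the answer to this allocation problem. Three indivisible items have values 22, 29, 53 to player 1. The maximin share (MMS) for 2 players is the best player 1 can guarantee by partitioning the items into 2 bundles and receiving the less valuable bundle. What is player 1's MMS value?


Step 1: Item values = 22, 29, 53
Step 2: Enumerate all 2-bundle partitions and take the smaller bundle:
  Partition 1: {22} vs {29,53} -> bundles 22, 82; min = 22
  Partition 2: {29} vs {22,53} -> bundles 29, 75; min = 29
  Partition 3: {53} vs {22,29} -> bundles 53, 51; min = 51
Step 3: MMS = max(22, 29, 51) = 51

51


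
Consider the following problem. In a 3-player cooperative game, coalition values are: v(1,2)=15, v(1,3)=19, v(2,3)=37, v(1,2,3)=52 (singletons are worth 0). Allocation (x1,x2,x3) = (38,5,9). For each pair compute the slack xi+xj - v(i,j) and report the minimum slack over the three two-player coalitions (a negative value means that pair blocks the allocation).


Step 1: Slack for coalition (1,2): x1+x2 - v12 = 43 - 15 = 28
Step 2: Slack for coalition (1,3): x1+x3 - v13 = 47 - 19 = 28
Step 3: Slack for coalition (2,3): x2+x3 - v23 = 14 - 37 = -23
Step 4: Minimum slack = min(28, 28, -23) = -23, attained by (2,3); coalition (2,3) can block (slack < 0), so the allocation is not in the core

-23


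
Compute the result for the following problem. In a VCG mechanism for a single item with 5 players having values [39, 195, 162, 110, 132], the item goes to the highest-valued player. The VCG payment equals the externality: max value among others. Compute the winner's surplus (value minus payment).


Step 1: The winner is the agent with the highest value: agent 1 with value 195
Step 2: Values of other agents: [39, 162, 110, 132]
Step 3: VCG payment = max of others' values = 162
Step 4: Surplus = 195 - 162 = 33

33


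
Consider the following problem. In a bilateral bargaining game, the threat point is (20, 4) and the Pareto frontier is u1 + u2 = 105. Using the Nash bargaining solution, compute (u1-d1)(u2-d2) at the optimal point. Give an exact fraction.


Step 1: The Nash solution splits surplus symmetrically above the disagreement point
Step 2: u1 = (total + d1 - d2)/2 = (105 + 20 - 4)/2 = 121/2
Step 3: u2 = (total - d1 + d2)/2 = (105 - 20 + 4)/2 = 89/2
Step 4: Nash product = (121/2 - 20) * (89/2 - 4)
Step 5: = 81/2 * 81/2 = 6561/4

6561/4


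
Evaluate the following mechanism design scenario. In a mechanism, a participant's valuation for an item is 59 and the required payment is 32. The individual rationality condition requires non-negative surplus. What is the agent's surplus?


Step 1: Surplus = value - payment = 59 - 32 = 27
Step 2: IR is satisfied (surplus >= 0)

27


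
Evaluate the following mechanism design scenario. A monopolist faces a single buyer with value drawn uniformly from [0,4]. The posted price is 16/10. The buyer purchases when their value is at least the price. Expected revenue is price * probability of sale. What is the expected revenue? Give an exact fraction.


Step 1: Posted price r = 8/5, value support [0,4]
Step 2: P(v >= r) = (4 - 8/5)/4 = 3/5
Step 3: Expected revenue = r * P(v >= r) = 8/5 * 3/5
Step 4: Revenue = 24/25

24/25


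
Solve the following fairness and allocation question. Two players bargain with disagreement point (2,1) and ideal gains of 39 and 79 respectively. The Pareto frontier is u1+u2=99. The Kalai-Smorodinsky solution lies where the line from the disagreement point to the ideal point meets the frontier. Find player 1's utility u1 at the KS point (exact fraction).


Step 1: At the KS point, (u1-d1)/r1 = (u2-d2)/r2 = t and u1+u2 = 99
Step 2: u1 = d1 + r1*t and u2 = d2 + r2*t, so (d1 + r1*t) + (d2 + r2*t) = 99
Step 3: t = (99 - 2 - 1)/(39 + 79) = 96/118 = 48/59
Step 4: u1 = d1 + r1*t = 2 + 39 * 48/59 = 1990/59
Step 5: (Check: u2 = d2 + r2*t = 3851/59; u1+u2 = 1990/59 + 3851/59 = 99, on the frontier.)

1990/59


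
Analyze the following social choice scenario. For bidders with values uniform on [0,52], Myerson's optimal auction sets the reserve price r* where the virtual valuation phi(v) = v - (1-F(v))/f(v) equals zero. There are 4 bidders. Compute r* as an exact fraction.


Step 1: For U[0,52], F(v) = v/52 and f(v) = 1/52
Step 2: phi(v) = v - (1 - v/52)/(1/52) = v - (52 - v) = 2v - 52
Step 3: Set phi(r*) = 0: 2r* - 52 = 0
Step 4: r* = 52/2 = 26 (the number of bidders n = 4 does not enter)

26


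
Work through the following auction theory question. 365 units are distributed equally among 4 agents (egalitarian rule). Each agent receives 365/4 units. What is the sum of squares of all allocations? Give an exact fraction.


Step 1: Each agent's share = 365/4
Step 2: Square of each share = (365/4)^2 = 133225/16
Step 3: Sum of squares = 4 * 133225/16 = 133225/4

133225/4


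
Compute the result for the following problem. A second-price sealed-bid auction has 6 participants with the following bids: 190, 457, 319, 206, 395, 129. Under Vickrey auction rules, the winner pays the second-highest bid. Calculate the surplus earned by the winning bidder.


Step 1: Sort bids in descending order: 457, 395, 319, 206, 190, 129
Step 2: The winning bid is the highest: 457
Step 3: The payment equals the second-highest bid: 395
Step 4: Surplus = winner's bid - payment = 457 - 395 = 62

62


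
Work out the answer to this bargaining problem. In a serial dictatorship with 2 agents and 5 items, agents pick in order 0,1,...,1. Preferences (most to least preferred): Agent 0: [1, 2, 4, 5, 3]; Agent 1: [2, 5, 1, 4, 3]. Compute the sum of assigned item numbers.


Step 1: Agent 0 picks item 1
Step 2: Agent 1 picks item 2
Step 3: Sum = 1 + 2 = 3

3


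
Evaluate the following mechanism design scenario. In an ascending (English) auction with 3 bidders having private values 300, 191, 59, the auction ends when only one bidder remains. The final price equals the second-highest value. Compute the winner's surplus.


Step 1: Identify the highest value: 300
Step 2: Identify the second-highest value: 191
Step 3: The final price = second-highest value = 191
Step 4: Surplus = 300 - 191 = 109

109


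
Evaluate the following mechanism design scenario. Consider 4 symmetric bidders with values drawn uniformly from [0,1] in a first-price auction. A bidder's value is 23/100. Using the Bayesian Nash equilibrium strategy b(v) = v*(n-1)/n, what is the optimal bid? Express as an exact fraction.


Step 1: The symmetric BNE bidding function is b(v) = v * (n-1) / n
Step 2: Substitute v = 23/100 and n = 4
Step 3: b = 23/100 * 3/4
Step 4: b = 69/400

69/400


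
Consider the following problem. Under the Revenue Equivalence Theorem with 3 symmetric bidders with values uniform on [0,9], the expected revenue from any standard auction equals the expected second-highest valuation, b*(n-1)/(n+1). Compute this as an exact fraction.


Step 1: By Revenue Equivalence, expected revenue = b*(n-1)/(n+1)
Step 2: Substituting n = 3, b = 9
Step 3: Revenue = 9*(3-1)/(3+1) = 9*2/4
Step 4: Revenue = 18/4 = 9/2

9/2


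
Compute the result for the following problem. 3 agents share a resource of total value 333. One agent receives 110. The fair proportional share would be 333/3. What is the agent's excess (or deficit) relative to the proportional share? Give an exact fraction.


Step 1: Proportional share = 333/3 = 111
Step 2: Agent's actual allocation = 110
Step 3: Excess = 110 - 111 = -1

-1


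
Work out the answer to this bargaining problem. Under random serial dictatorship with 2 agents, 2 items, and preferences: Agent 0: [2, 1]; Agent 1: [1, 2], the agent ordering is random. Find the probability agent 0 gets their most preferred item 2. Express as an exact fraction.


Step 1: Agent 0 wants item 2
Step 2: There are 2 possible orderings of agents
Step 3: In 2 orderings, agent 0 gets item 2
Step 4: Probability = 2/2 = 1

1


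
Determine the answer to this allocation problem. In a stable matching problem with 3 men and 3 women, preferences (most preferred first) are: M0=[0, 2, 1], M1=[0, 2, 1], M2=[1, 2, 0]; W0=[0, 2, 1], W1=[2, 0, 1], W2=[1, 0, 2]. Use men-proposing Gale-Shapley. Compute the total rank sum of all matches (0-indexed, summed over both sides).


Step 1: Run Gale-Shapley (men propose, women hold best offer):
  M0 proposes to W0; she accepts
  M1 proposes to W0; rejected
  M1 proposes to W2; she accepts
  M2 proposes to W1; she accepts
Step 2: Final matching: W0-M0, W1-M2, W2-M1
Step 3: 0-indexed ranks (man's rank of his match, then woman's): 0 + 0 + 0 + 0 + 1 + 0
Step 4: Total rank sum = 1

1


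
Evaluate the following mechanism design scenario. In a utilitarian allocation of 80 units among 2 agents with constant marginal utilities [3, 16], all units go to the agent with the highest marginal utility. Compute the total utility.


Step 1: The marginal utilities are [3, 16]
Step 2: The highest marginal utility is 16
Step 3: All 80 units go to that agent
Step 4: Total utility = 16 * 80 = 1280

1280


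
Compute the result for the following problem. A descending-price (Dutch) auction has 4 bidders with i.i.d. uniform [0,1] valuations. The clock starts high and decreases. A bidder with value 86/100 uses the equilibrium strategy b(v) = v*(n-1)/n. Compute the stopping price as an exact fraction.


Step 1: Dutch auctions are strategically equivalent to first-price auctions
Step 2: The equilibrium bid is b(v) = v*(n-1)/n
Step 3: b = 43/50 * 3/4
Step 4: b = 129/200

129/200


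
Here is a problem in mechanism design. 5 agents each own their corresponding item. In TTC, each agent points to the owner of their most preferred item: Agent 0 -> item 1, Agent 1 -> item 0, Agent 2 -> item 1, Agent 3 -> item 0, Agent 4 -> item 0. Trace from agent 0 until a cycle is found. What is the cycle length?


Step 1: Trace the pointer graph from agent 0: 0 -> 1 -> 0
Step 2: A cycle is detected when we revisit agent 0
Step 3: The cycle is: 0 -> 1 -> 0
Step 4: Cycle length = 2

2


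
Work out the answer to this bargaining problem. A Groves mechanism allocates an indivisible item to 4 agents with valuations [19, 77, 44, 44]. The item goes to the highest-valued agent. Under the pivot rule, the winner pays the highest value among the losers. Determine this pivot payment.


Step 1: The efficient winner is agent 1 with value 77
Step 2: Other agents' values: [19, 44, 44]
Step 3: Pivot payment = max(others) = 44
Step 4: The winner pays 44

44


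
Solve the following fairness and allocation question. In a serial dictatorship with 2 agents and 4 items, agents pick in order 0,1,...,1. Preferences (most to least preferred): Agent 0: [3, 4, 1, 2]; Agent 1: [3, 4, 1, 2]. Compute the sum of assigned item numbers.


Step 1: Agent 0 picks item 3
Step 2: Agent 1 picks item 4
Step 3: Sum = 3 + 4 = 7

7


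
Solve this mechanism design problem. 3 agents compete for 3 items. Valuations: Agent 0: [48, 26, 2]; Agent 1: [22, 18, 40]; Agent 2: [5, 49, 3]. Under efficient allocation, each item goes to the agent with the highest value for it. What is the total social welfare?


Step 1: For each item, find the maximum value among all agents.
Step 2: Item 0 -> Agent 0 (value 48)
Step 3: Item 1 -> Agent 2 (value 49)
Step 4: Item 2 -> Agent 1 (value 40)
Step 5: Total welfare = 48 + 49 + 40 = 137

137


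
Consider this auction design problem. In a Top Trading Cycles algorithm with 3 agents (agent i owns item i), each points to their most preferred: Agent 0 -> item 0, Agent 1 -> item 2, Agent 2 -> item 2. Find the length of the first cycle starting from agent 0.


Step 1: Trace the pointer graph from agent 0: 0 -> 0
Step 2: A cycle is detected when we revisit agent 0
Step 3: The cycle is: 0 -> 0
Step 4: Cycle length = 1

1


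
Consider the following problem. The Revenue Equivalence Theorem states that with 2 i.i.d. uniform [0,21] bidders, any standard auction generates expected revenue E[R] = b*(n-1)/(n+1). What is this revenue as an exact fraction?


Step 1: By Revenue Equivalence, expected revenue = b*(n-1)/(n+1)
Step 2: Substituting n = 2, b = 21
Step 3: Revenue = 21*(2-1)/(2+1) = 21*1/3
Step 4: Revenue = 21/3 = 7

7


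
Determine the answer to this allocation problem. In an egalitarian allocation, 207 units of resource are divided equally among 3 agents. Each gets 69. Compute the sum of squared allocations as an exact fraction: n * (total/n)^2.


Step 1: Each agent's share = 207/3 = 69
Step 2: Square of each share = (69)^2 = 4761
Step 3: Sum of squares = 3 * 4761 = 14283

14283


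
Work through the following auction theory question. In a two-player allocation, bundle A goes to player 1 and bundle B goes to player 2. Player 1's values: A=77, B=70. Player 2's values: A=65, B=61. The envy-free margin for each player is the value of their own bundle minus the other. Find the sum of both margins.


Step 1: Player 1's margin = v1(A) - v1(B) = 77 - 70 = 7
Step 2: Player 2's margin = v2(B) - v2(A) = 61 - 65 = -4
Step 3: Total margin = 7 + -4 = 3

3


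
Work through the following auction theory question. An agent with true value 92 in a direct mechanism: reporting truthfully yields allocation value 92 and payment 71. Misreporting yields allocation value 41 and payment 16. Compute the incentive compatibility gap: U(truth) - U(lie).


Step 1: U(truth) = value - payment = 92 - 71 = 21
Step 2: U(lie) = allocation - payment = 41 - 16 = 25
Step 3: IC gap = 21 - 25 = -4

-4


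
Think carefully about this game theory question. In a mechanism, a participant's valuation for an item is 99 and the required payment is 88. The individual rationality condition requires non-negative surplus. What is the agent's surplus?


Step 1: Surplus = value - payment = 99 - 88 = 11
Step 2: IR is satisfied (surplus >= 0)

11


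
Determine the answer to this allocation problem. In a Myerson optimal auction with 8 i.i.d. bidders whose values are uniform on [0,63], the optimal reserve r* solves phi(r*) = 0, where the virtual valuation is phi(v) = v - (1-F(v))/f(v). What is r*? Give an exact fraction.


Step 1: For U[0,63], F(v) = v/63 and f(v) = 1/63
Step 2: phi(v) = v - (1 - v/63)/(1/63) = v - (63 - v) = 2v - 63
Step 3: Set phi(r*) = 0: 2r* - 63 = 0
Step 4: r* = 63/2 (the number of bidders n = 8 does not enter)

63/2


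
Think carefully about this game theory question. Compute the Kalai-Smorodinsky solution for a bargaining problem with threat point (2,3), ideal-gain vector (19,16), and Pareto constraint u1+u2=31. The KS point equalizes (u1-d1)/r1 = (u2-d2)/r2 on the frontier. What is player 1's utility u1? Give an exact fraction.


Step 1: At the KS point, (u1-d1)/r1 = (u2-d2)/r2 = t and u1+u2 = 31
Step 2: u1 = d1 + r1*t and u2 = d2 + r2*t, so (d1 + r1*t) + (d2 + r2*t) = 31
Step 3: t = (31 - 2 - 3)/(19 + 16) = 26/35
Step 4: u1 = d1 + r1*t = 2 + 19 * 26/35 = 564/35
Step 5: (Check: u2 = d2 + r2*t = 521/35; u1+u2 = 564/35 + 521/35 = 31, on the frontier.)

564/35


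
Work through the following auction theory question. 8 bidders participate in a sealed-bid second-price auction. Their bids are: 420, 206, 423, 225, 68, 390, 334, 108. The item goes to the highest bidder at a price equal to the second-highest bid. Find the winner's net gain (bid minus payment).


Step 1: Sort bids in descending order: 423, 420, 390, 334, 225, 206, 108, 68
Step 2: The winning bid is the highest: 423
Step 3: The payment equals the second-highest bid: 420
Step 4: Surplus = winner's bid - payment = 423 - 420 = 3

3


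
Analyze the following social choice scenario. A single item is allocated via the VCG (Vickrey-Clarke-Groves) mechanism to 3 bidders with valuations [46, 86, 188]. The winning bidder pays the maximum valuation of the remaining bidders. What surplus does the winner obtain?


Step 1: The winner is the agent with the highest value: agent 2 with value 188
Step 2: Values of other agents: [46, 86]
Step 3: VCG payment = max of others' values = 86
Step 4: Surplus = 188 - 86 = 102

102


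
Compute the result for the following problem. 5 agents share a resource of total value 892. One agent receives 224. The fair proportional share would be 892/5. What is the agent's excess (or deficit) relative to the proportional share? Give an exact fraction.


Step 1: Proportional share = 892/5
Step 2: Agent's actual allocation = 224
Step 3: Excess = 224 - 892/5 = 228/5

228/5


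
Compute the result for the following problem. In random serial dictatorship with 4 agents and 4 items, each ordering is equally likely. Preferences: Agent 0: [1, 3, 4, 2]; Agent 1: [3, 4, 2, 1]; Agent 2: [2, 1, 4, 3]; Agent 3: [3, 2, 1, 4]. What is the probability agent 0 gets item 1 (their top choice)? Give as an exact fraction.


Step 1: Agent 0 wants item 1
Step 2: There are 24 possible orderings of agents
Step 3: In 21 orderings, agent 0 gets item 1
Step 4: Probability = 21/24 = 7/8

7/8


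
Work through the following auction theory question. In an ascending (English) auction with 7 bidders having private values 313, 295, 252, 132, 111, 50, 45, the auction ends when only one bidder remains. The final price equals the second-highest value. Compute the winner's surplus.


Step 1: Identify the highest value: 313
Step 2: Identify the second-highest value: 295
Step 3: The final price = second-highest value = 295
Step 4: Surplus = 313 - 295 = 18

18


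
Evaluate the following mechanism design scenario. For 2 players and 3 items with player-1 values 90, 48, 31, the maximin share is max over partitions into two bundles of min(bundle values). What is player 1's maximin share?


Step 1: Item values = 90, 48, 31
Step 2: Enumerate all 2-bundle partitions and take the smaller bundle:
  Partition 1: {90} vs {48,31} -> bundles 90, 79; min = 79
  Partition 2: {48} vs {90,31} -> bundles 48, 121; min = 48
  Partition 3: {31} vs {90,48} -> bundles 31, 138; min = 31
Step 3: MMS = max(79, 48, 31) = 79

79


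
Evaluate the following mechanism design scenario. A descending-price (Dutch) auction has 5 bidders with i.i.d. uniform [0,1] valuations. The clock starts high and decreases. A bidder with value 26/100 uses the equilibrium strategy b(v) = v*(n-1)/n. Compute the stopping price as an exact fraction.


Step 1: Dutch auctions are strategically equivalent to first-price auctions
Step 2: The equilibrium bid is b(v) = v*(n-1)/n
Step 3: b = 13/50 * 4/5
Step 4: b = 26/125

26/125


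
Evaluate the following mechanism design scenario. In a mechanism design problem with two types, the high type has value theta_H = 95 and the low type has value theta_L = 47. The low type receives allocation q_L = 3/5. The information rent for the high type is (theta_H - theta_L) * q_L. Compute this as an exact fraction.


Step 1: theta_H - theta_L = 95 - 47 = 48
Step 2: Information rent = (theta_H - theta_L) * q_L
Step 3: = 48 * 3/5
Step 4: = 144/5

144/5


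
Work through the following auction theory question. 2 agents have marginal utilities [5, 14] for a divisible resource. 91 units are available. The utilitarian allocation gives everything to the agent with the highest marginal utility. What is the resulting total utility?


Step 1: The marginal utilities are [5, 14]
Step 2: The highest marginal utility is 14
Step 3: All 91 units go to that agent
Step 4: Total utility = 14 * 91 = 1274

1274


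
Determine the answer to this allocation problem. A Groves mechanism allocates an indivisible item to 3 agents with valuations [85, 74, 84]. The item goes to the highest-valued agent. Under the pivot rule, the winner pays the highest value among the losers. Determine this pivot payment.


Step 1: The efficient winner is agent 0 with value 85
Step 2: Other agents' values: [74, 84]
Step 3: Pivot payment = max(others) = 84
Step 4: The winner pays 84

84


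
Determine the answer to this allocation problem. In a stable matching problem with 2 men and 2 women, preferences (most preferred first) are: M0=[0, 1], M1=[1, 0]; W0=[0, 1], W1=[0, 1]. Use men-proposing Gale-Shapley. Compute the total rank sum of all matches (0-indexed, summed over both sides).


Step 1: Run Gale-Shapley (men propose, women hold best offer):
  M0 proposes to W0; she accepts
  M1 proposes to W1; she accepts
Step 2: Final matching: W0-M0, W1-M1
Step 3: 0-indexed ranks (man's rank of his match, then woman's): 0 + 0 + 0 + 1
Step 4: Total rank sum = 1

1


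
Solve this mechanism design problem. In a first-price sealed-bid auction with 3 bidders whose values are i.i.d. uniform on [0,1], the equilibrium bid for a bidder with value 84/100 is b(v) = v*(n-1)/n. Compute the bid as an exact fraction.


Step 1: The symmetric BNE bidding function is b(v) = v * (n-1) / n
Step 2: Substitute v = 21/25 and n = 3
Step 3: b = 21/25 * 2/3
Step 4: b = 14/25

14/25


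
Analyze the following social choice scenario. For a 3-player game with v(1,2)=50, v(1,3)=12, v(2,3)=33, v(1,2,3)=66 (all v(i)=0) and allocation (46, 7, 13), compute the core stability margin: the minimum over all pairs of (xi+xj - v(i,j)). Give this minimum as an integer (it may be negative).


Step 1: Slack for coalition (1,2): x1+x2 - v12 = 53 - 50 = 3
Step 2: Slack for coalition (1,3): x1+x3 - v13 = 59 - 12 = 47
Step 3: Slack for coalition (2,3): x2+x3 - v23 = 20 - 33 = -13
Step 4: Minimum slack = min(3, 47, -13) = -13, attained by (2,3); coalition (2,3) can block (slack < 0), so the allocation is not in the core

-13


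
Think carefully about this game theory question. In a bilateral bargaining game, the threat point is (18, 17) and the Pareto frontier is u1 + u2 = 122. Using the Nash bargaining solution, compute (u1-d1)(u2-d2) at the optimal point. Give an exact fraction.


Step 1: The Nash solution splits surplus symmetrically above the disagreement point
Step 2: u1 = (total + d1 - d2)/2 = (122 + 18 - 17)/2 = 123/2
Step 3: u2 = (total - d1 + d2)/2 = (122 - 18 + 17)/2 = 121/2
Step 4: Nash product = (123/2 - 18) * (121/2 - 17)
Step 5: = 87/2 * 87/2 = 7569/4

7569/4


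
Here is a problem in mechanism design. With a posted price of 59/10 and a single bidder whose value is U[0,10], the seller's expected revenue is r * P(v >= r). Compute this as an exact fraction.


Step 1: Posted price r = 59/10, value support [0,10]
Step 2: P(v >= r) = (10 - 59/10)/10 = 41/100
Step 3: Expected revenue = r * P(v >= r) = 59/10 * 41/100
Step 4: Revenue = 2419/1000

2419/1000


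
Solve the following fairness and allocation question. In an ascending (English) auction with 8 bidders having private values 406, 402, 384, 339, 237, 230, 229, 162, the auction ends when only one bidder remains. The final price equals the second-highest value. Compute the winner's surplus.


Step 1: Identify the highest value: 406
Step 2: Identify the second-highest value: 402
Step 3: The final price = second-highest value = 402
Step 4: Surplus = 406 - 402 = 4

4


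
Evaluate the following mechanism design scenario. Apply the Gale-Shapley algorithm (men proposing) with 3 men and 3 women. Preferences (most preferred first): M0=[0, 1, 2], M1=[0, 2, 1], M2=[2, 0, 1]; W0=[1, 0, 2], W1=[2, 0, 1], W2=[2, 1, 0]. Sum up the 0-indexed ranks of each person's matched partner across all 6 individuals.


Step 1: Run Gale-Shapley (men propose, women hold best offer):
  M0 proposes to W0; she accepts
  M1 proposes to W0; she switches from M0
  M2 proposes to W2; she accepts
  M0 proposes to W1; she accepts
Step 2: Final matching: W0-M1, W1-M0, W2-M2
Step 3: 0-indexed ranks (man's rank of his match, then woman's): 0 + 0 + 1 + 1 + 0 + 0
Step 4: Total rank sum = 2

2


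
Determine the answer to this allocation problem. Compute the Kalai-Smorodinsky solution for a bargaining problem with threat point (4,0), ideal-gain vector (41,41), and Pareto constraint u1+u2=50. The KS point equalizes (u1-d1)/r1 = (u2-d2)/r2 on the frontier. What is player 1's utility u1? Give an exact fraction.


Step 1: At the KS point, (u1-d1)/r1 = (u2-d2)/r2 = t and u1+u2 = 50
Step 2: u1 = d1 + r1*t and u2 = d2 + r2*t, so (d1 + r1*t) + (d2 + r2*t) = 50
Step 3: t = (50 - 4 - 0)/(41 + 41) = 46/82 = 23/41
Step 4: u1 = d1 + r1*t = 4 + 41 * 23/41 = 27
Step 5: (Check: u2 = d2 + r2*t = 23; u1+u2 = 27 + 23 = 50, on the frontier.)

27
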